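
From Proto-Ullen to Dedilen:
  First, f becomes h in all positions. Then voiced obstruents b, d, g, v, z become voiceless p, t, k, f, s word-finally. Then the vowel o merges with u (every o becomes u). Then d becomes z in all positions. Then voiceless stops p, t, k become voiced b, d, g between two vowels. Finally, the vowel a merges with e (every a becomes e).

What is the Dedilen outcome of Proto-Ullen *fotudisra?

Dedilen: *fotudisra > hotudisra > hutudisra > hutuzisra > huduzisra > huduzisre  (by unconditioned shift, vowel merger, unconditioned shift, intervocalic voicing, vowel merger)

huduzisre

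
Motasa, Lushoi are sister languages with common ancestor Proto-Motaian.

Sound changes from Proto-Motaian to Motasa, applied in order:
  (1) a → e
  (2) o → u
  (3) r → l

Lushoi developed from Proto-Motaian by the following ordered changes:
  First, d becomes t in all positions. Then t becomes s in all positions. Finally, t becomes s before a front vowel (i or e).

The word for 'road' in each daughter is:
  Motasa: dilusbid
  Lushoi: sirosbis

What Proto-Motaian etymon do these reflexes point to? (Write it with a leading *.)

Position 4: Motasa has u, Lushoi has o. Lushoi preserves o here (none of its changes turn any other segment into o), so the proto-segment is *o.
Position 3: Motasa has l, Lushoi has r. Lushoi preserves r here (none of its changes turn any other segment into r), so the proto-segment is *r.
Verify the candidate proto-form against each daughter:
Motasa: *dirosbid
  dirosbid (rule 1 does not apply)
  dirosbid → dirusbid   [vowel merger]
  dirusbid → dilusbid   [unconditioned shift]
  giving Motasa dilusbid.
Lushoi: start from *dirosbid.
  rule 1 (unconditioned shift): dirosbid → tirosbit
  rule 2 (unconditioned shift): tirosbit → sirosbis
  rule 3: no change — sirosbis
  ⇒ Lushoi sirosbis
*dirosbid is the unique common source.

*dirosbid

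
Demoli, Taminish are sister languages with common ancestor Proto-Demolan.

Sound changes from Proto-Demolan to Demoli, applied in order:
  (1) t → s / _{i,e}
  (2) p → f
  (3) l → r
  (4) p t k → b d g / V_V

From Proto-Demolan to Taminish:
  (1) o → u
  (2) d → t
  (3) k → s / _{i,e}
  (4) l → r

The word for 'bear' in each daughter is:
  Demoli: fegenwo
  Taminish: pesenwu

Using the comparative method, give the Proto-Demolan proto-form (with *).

*pekenwo

Position 7: Demoli has o, Taminish has u. Demoli preserves o here (none of its changes turn any other segment into o), so the proto-segment is *o.
Position 3: Demoli has g, Taminish has s. Taking the neighbouring segments as reconstructed: Demoli g could go back to *k or *g; Taminish s could go back to *k or *s — the one source consistent with every daughter is *k.
Verify the candidate proto-form against each daughter:
Demoli: *pekenwo > fekenwo > fegenwo  (by unconditioned shift, intervocalic voicing)
Taminish: *pekenwo
  pekenwo → pekenwu   [vowel merger]
  pekenwu (rule 2 does not apply)
  pekenwu → pesenwu   [palatalisation]
  pesenwu (rule 4 does not apply)
  giving Taminish pesenwu.
Only *pekenwo yields all of Demoli fegenwo, Taminish pesenwu.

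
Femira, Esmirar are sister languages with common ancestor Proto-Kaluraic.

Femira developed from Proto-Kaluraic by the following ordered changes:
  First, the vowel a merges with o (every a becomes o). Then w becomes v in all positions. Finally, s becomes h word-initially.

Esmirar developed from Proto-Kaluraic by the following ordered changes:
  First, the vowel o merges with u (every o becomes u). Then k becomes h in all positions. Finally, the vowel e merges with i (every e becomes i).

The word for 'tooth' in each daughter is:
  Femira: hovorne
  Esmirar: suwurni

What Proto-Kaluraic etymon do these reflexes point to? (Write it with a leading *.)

*soworne

Position 3: Femira has v, Esmirar has w. Esmirar preserves w here (none of its changes turn any other segment into w), so the proto-segment is *w.
Position 4: Femira has o, Esmirar has u. Taking the neighbouring segments as reconstructed: Femira o could go back to *a or *o; Esmirar u could go back to *o or *u — the one source consistent with every daughter is *o.
This points to *soworne. Verify forward in each daughter:
Femira: *soworne
  soworne (rule 1 does not apply)
  soworne → sovorne   [unconditioned shift]
  sovorne → hovorne   [debuccalisation]
  giving Femira hovorne.
Esmirar: start from *soworne.
  rule 1 (vowel merger): soworne → suwurne
  rule 2: no change — suwurne
  rule 3 (vowel merger): suwurne → suwurni
  ⇒ Esmirar suwurni
*soworne is the unique common source.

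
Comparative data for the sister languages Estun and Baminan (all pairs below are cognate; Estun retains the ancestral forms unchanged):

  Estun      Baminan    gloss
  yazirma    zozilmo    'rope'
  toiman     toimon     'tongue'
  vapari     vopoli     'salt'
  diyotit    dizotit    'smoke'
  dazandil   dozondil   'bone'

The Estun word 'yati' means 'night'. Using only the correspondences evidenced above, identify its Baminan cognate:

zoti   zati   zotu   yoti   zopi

zoti

yazirma ~ zozilmo — Estun y corresponds to Baminan z word-initially before a back vowel.
yazirma ~ zozilmo, dazandil ~ dozondil — Estun a corresponds to Baminan o after a consonant, before a consonant other than r, m, n, p, b, f, v.
Applying these to Estun 'yati':
  yati → zati   (y→z word-initially before a back vowel)
  zati → zoti   (a→o after a consonant, before a consonant other than r, m, n, p, b, f, v)
So the Baminan cognate is 'zoti'.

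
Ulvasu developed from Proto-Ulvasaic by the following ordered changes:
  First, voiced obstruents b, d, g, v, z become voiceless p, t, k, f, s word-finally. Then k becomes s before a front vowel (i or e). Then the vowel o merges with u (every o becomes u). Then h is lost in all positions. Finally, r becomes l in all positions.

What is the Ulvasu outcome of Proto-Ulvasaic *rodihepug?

Ulvasu: start from *rodihepug.
  rule 1 (final devoicing): rodihepug → rodihepuk
  rule 2: no change — rodihepuk
  rule 3 (vowel merger): rodihepuk → rudihepuk
  rule 4 (h-loss): rudihepuk → rudiepuk
  rule 5 (unconditioned shift): rudiepuk → ludiepuk
  ⇒ Ulvasu ludiepuk

ludiepuk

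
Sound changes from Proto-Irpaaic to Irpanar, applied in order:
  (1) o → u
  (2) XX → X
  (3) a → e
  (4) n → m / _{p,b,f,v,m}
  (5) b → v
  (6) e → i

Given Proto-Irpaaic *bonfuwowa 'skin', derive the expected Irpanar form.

vumfuwuwi

Irpanar: *bonfuwowa > bunfuwuwa > bunfuwuwe > bumfuwuwe > vumfuwuwe > vumfuwuwi  (by vowel merger, vowel merger, nasal place assimilation, unconditioned shift, vowel merger)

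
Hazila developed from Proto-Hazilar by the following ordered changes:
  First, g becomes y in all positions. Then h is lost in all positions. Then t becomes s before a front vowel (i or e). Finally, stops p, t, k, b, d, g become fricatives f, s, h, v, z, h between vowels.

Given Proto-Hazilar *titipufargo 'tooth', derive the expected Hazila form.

Hazila: start from *titipufargo.
  rule 1 (unconditioned shift): titipufargo → titipufaryo
  rule 2: no change — titipufaryo
  rule 3 (palatalisation): titipufaryo → sisipufaryo
  rule 4 (intervocalic lenition): sisipufaryo → sisifufaryo
  ⇒ Hazila sisifufaryo

sisifufaryo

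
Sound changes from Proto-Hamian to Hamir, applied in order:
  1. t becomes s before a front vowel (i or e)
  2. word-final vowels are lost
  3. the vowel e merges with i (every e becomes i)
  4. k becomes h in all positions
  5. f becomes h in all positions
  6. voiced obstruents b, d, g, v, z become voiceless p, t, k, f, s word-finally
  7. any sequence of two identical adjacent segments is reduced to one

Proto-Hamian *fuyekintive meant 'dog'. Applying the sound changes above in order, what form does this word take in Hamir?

Hamir: *fuyekintive > fuyekinsive > fuyekinsiv > fuyikinsiv > fuyihinsiv > huyihinsiv > huyihinsif  (by palatalisation, apocope, vowel merger, unconditioned shift, unconditioned shift, final devoicing)

huyihinsif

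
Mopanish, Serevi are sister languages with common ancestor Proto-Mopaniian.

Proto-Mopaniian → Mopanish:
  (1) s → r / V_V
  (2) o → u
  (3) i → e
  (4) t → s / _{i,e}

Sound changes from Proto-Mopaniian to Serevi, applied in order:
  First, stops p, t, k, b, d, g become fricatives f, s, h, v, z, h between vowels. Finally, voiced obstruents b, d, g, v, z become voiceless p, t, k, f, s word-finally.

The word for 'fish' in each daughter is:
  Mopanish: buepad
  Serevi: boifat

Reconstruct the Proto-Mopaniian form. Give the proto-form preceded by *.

Position 6: Mopanish has d, Serevi has t. Mopanish preserves d here (none of its changes turn any other segment into d), so the proto-segment is *d.
Position 3: Mopanish has e, Serevi has i. Serevi preserves i here (none of its changes turn any other segment into i), so the proto-segment is *i.
Position 2: Mopanish has u, Serevi has o. Serevi preserves o here (none of its changes turn any other segment into o), so the proto-segment is *o.
Continuing position by position gives *boipad; check it forward:
Mopanish: start from *boipad.
  rule 1: no change — boipad
  rule 2 (vowel merger): boipad → buipad
  rule 3 (vowel merger): buipad → buepad
  rule 4: no change — buepad
  ⇒ Mopanish buepad
Serevi: *boipad
  boipad → boifad   [intervocalic lenition]
  boifad → boifat   [final devoicing]
  giving Serevi boifat.
Only *boipad yields all of Mopanish buepad, Serevi boifat.

*boipad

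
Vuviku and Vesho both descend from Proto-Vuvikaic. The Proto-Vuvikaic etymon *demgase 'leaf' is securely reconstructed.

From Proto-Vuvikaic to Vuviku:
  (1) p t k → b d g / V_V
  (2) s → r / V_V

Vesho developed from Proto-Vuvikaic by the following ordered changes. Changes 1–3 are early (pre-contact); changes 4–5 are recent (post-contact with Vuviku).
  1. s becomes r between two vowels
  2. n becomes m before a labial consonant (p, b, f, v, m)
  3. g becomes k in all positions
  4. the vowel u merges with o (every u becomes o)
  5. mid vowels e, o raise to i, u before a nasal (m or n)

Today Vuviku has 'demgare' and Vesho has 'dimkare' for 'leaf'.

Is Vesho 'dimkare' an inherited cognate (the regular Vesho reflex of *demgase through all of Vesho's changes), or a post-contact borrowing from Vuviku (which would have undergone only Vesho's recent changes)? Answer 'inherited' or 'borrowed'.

If inherited, *demgase would pass through all of Vesho's changes:
Vesho: *demgase > demgare > demkare > dimkare  (by rhotacism, unconditioned shift, pre-nasal raising)
If borrowed from Vuviku 'demgare' after the early changes, it would undergo only the recent ones:
  rule 4 (vowel merger): no change (demgare)
  rule 5 (pre-nasal raising): demgare → dimgare
  ⇒ as a loan: dimgare
Vesho 'dimkare' matches the inherited outcome exactly, so it is an inherited cognate, not a loan.

inherited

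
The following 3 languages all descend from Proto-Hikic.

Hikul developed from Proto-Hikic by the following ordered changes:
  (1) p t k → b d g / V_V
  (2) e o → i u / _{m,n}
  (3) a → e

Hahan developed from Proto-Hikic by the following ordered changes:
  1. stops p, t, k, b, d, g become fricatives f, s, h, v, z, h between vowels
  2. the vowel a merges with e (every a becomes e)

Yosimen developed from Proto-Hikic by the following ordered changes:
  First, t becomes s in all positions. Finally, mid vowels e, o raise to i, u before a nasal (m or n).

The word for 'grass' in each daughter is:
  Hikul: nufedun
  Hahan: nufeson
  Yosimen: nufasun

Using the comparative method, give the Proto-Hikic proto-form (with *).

*nufaton

Position 6: Hikul has u, Hahan has o, Yosimen has u. Hahan preserves o here (none of its changes turn any other segment into o), so the proto-segment is *o.
Position 4: Hikul has e, Hahan has e, Yosimen has a. Yosimen preserves a here (none of its changes turn any other segment into a), so the proto-segment is *a.
Position 5: Hikul has d, Hahan has s, Yosimen has s. Taking the neighbouring segments as reconstructed: Hikul d could go back to *t or *d; Hahan s could go back to *t or *s; Yosimen s could go back to *t or *s — the one source consistent with every daughter is *t.
Continuing position by position gives *nufaton; check it forward:
Hikul: *nufaton
  nufaton → nufadon   [intervocalic voicing]
  nufadon → nufadun   [pre-nasal raising]
  nufadun → nufedun   [vowel merger]
  giving Hikul nufedun.
Hahan: *nufaton > nufason > nufeson  (by intervocalic lenition, vowel merger)
Yosimen: *nufaton > nufason > nufasun  (by unconditioned shift, pre-nasal raising)
*nufaton is the unique common source.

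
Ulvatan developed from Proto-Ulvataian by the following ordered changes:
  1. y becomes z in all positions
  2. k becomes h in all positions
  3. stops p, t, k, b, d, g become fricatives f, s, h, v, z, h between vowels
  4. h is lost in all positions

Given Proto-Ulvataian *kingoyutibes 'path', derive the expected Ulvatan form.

Ulvatan: *kingoyutibes > kingozutibes > hingozutibes > hingozusives > ingozusives  (by unconditioned shift, unconditioned shift, intervocalic lenition, h-loss)

ingozusives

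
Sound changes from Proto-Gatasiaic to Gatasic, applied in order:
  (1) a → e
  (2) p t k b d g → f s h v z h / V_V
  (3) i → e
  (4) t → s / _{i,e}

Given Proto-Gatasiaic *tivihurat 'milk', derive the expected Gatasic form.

Gatasic: *tivihurat > tivihuret > tevehuret > sevehuret  (by vowel merger, vowel merger, palatalisation)

sevehuret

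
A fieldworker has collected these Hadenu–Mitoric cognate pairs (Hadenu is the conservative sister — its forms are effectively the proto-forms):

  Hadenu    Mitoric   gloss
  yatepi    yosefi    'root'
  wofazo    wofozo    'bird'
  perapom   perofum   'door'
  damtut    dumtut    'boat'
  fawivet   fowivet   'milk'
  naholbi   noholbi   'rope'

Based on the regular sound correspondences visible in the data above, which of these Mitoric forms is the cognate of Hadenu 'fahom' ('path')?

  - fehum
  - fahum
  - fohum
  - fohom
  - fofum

yatepi ~ yosefi, wofazo ~ wofozo — Hadenu a corresponds to Mitoric o after a consonant, before a consonant other than r, m, n, p, b, f, v.
perapom ~ perofum — Hadenu o corresponds to Mitoric u after a consonant, before a nasal.
Applying these to Hadenu 'fahom':
  fahom → fohom   (a→o after a consonant, before a consonant other than r, m, n, p, b, f, v)
  fohom → fohum   (o→u after a consonant, before a nasal)
So the Mitoric cognate is 'fohum'.

fohum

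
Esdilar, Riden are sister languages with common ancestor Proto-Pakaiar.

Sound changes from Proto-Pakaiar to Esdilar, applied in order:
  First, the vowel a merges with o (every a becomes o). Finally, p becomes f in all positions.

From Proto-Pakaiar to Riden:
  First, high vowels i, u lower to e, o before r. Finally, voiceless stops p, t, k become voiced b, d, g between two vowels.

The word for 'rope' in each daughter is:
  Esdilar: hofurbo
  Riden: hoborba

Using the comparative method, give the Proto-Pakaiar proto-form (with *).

*hopurba

Position 3: Esdilar has f, Riden has b. Taking the neighbouring segments as reconstructed: Esdilar f could go back to *p or *f; Riden b could go back to *p or *b — the one source consistent with every daughter is *p.
Position 7: Esdilar has o, Riden has a. Riden preserves a here (none of its changes turn any other segment into a), so the proto-segment is *a.
This points to *hopurba. Verify forward in each daughter:
Esdilar: *hopurba > hopurbo > hofurbo  (by vowel merger, unconditioned shift)
Riden: *hopurba > hoporba > hoborba  (by pre-rhotic lowering, intervocalic voicing)
*hopurba is the unique common source.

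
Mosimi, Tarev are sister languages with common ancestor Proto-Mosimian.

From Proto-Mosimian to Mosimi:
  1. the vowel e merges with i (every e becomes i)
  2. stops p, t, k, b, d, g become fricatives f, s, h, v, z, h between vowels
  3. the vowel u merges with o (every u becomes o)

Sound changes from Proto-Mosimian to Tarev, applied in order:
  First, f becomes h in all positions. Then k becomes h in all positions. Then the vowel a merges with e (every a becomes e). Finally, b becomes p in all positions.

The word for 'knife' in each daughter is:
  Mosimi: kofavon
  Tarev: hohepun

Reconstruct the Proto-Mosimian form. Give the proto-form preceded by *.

*kofabun

Position 6: Mosimi has o, Tarev has u. Tarev preserves u here (none of its changes turn any other segment into u), so the proto-segment is *u.
Position 4: Mosimi has a, Tarev has e. Mosimi preserves a here (none of its changes turn any other segment into a), so the proto-segment is *a.
Position 5: Mosimi has v, Tarev has p. Taking the neighbouring segments as reconstructed: Mosimi v could go back to *b or *v; Tarev p could go back to *p or *b — the one source consistent with every daughter is *b.
This points to *kofabun. Verify forward in each daughter:
Mosimi: *kofabun > kofavun > kofavon  (by intervocalic lenition, vowel merger)
Tarev: *kofabun
  kofabun → kohabun   [unconditioned shift]
  kohabun → hohabun   [unconditioned shift]
  hohabun → hohebun   [vowel merger]
  hohebun → hohepun   [unconditioned shift]
  giving Tarev hohepun.
No other proto-form is consistent with every reflex, so the reconstruction is *kofabun.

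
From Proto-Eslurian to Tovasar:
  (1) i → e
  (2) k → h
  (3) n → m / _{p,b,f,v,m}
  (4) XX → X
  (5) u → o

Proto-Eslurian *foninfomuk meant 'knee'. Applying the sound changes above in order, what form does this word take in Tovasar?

fonemfomoh

Tovasar: *foninfomuk
  foninfomuk → fonenfomuk   [vowel merger]
  fonenfomuk → fonenfomuh   [unconditioned shift]
  fonenfomuh → fonemfomuh   [nasal place assimilation]
  fonemfomuh (rule 4 does not apply)
  fonemfomuh → fonemfomoh   [vowel merger]
  giving Tovasar fonemfomoh.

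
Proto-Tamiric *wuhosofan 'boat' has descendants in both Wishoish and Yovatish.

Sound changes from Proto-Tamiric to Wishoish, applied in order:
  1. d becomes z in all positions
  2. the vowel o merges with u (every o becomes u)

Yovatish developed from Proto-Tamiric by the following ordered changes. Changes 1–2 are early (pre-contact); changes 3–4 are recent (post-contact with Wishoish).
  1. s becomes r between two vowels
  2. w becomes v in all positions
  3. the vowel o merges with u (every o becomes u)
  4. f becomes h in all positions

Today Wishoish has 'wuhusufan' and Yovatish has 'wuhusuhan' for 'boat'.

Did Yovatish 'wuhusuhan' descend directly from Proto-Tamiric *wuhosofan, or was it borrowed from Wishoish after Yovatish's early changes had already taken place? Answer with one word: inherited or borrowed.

borrowed

If inherited, *wuhosofan would pass through all of Yovatish's changes:
Yovatish: *wuhosofan
  wuhosofan → wuhorofan   [rhotacism]
  wuhorofan → vuhorofan   [unconditioned shift]
  vuhorofan → vuhurufan   [vowel merger]
  vuhurufan → vuhuruhan   [unconditioned shift]
  giving Yovatish vuhuruhan.
If borrowed from Wishoish 'wuhusufan' after the early changes, it would undergo only the recent ones:
  rule 3 (vowel merger): no change (wuhusufan)
  rule 4 (unconditioned shift): wuhusufan → wuhusuhan
  ⇒ as a loan: wuhusuhan
Yovatish 'wuhusuhan' matches the loan outcome 'wuhusuhan', not the inherited 'vuhuruhan' — it skipped the early Yovatish changes, so it was borrowed from Wishoish.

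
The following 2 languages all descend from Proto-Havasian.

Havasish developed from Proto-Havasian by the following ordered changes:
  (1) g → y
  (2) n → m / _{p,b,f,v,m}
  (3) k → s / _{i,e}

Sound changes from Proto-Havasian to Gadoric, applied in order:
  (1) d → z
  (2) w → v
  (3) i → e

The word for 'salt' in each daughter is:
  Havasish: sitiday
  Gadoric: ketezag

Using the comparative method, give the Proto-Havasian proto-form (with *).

Position 1: Havasish has s, Gadoric has k. Gadoric preserves k here (none of its changes turn any other segment into k), so the proto-segment is *k.
Position 2: Havasish has i, Gadoric has e. Havasish preserves i here (none of its changes turn any other segment into i), so the proto-segment is *i.
Continuing position by position gives *kitidag; check it forward:
Havasish: start from *kitidag.
  rule 1 (unconditioned shift): kitidag → kitiday
  rule 2: no change — kitiday
  rule 3 (palatalisation): kitiday → sitiday
  ⇒ Havasish sitiday
Gadoric: *kitidag > kitizag > ketezag  (by unconditioned shift, vowel merger)
Only *kitidag yields all of Havasish sitiday, Gadoric ketezag.

*kitidag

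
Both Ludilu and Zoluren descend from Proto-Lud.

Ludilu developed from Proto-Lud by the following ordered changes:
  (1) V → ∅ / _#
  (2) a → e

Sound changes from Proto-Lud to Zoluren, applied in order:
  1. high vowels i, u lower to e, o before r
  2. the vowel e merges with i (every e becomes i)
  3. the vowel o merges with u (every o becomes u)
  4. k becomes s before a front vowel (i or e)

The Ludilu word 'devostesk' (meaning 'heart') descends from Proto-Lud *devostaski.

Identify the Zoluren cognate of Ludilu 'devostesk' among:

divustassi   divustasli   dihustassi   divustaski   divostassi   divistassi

divustassi

Zoluren: *devostaski
  devostaski (rule 1 does not apply)
  devostaski → divostaski   [vowel merger]
  divostaski → divustaski   [vowel merger]
  divustaski → divustassi   [palatalisation]
  giving Zoluren divustassi.
Only 'divustassi' matches the regular Zoluren development of *devostaski.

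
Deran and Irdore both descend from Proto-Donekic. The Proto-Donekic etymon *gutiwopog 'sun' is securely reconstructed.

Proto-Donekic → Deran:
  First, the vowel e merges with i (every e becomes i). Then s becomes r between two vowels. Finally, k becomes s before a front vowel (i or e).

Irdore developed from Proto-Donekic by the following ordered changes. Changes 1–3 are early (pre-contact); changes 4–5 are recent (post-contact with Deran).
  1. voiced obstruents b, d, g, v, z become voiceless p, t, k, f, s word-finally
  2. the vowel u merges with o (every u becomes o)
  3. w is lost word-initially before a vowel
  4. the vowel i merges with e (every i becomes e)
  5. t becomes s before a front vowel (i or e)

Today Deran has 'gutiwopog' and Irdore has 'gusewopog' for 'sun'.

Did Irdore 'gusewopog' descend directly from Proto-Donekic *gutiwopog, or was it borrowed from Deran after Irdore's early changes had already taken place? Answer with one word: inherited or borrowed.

borrowed

If inherited, *gutiwopog would pass through all of Irdore's changes:
Irdore: start from *gutiwopog.
  rule 1 (final devoicing): gutiwopog → gutiwopok
  rule 2 (vowel merger): gutiwopok → gotiwopok
  rule 3: no change — gotiwopok
  rule 4 (vowel merger): gotiwopok → gotewopok
  rule 5 (palatalisation): gotewopok → gosewopok
  ⇒ Irdore gosewopok
If borrowed from Deran 'gutiwopog' after the early changes, it would undergo only the recent ones:
  rule 4 (vowel merger): gutiwopog → gutewopog
  rule 5 (palatalisation): gutewopog → gusewopog
  ⇒ as a loan: gusewopog
Irdore 'gusewopog' matches the loan outcome 'gusewopog', not the inherited 'gosewopok' — it skipped the early Irdore changes, so it was borrowed from Deran.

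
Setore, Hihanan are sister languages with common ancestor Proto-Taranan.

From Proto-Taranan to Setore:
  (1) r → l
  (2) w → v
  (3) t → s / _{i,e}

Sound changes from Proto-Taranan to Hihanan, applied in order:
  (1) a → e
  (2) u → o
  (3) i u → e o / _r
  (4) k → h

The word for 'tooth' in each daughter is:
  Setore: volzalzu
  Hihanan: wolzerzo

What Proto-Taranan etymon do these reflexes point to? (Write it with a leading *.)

*wolzarzu

Position 6: Setore has l, Hihanan has r. Hihanan preserves r here (none of its changes turn any other segment into r), so the proto-segment is *r.
Position 8: Setore has u, Hihanan has o. Setore preserves u here (none of its changes turn any other segment into u), so the proto-segment is *u.
Verify the candidate proto-form against each daughter:
Setore: *wolzarzu > wolzalzu > volzalzu  (by unconditioned shift, unconditioned shift)
Hihanan: *wolzarzu > wolzerzu > wolzerzo  (by vowel merger, vowel merger)
Only *wolzarzu yields all of Setore volzalzu, Hihanan wolzerzo.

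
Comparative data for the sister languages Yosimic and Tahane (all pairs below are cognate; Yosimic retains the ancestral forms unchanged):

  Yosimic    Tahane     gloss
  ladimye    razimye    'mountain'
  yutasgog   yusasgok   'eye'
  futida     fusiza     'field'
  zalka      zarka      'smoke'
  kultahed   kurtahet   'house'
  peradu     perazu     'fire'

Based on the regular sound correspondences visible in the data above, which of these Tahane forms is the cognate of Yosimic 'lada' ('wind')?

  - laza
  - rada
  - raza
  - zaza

ladimye ~ razimye — Yosimic l corresponds to Tahane r word-initially before a back vowel.
futida ~ fusiza — Yosimic d corresponds to Tahane z between vowels (before a back vowel).
Applying these to Yosimic 'lada':
  lada → rada   (l→r word-initially before a back vowel)
  rada → raza   (d→z between vowels (before a back vowel))
So the Tahane cognate is 'raza'.

raza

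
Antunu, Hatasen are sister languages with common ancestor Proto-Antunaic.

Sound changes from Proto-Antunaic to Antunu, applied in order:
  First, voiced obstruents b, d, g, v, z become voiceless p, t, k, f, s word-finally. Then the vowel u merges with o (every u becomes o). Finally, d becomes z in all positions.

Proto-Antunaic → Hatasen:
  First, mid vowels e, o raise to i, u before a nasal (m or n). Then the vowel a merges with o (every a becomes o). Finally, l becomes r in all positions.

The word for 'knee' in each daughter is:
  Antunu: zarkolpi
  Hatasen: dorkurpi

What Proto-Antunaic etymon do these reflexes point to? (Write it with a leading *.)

*darkulpi

Position 1: Antunu has z, Hatasen has d. Hatasen preserves d here (none of its changes turn any other segment into d), so the proto-segment is *d.
Position 2: Antunu has a, Hatasen has o. Antunu preserves a here (none of its changes turn any other segment into a), so the proto-segment is *a.
Position 6: Antunu has l, Hatasen has r. Antunu preserves l here (none of its changes turn any other segment into l), so the proto-segment is *l.
Verify the candidate proto-form against each daughter:
Antunu: *darkulpi
  darkulpi (rule 1 does not apply)
  darkulpi → darkolpi   [vowel merger]
  darkolpi → zarkolpi   [unconditioned shift]
  giving Antunu zarkolpi.
Hatasen: start from *darkulpi.
  rule 1: no change — darkulpi
  rule 2 (vowel merger): darkulpi → dorkulpi
  rule 3 (unconditioned shift): dorkulpi → dorkurpi
  ⇒ Hatasen dorkurpi
*darkulpi is the unique common source.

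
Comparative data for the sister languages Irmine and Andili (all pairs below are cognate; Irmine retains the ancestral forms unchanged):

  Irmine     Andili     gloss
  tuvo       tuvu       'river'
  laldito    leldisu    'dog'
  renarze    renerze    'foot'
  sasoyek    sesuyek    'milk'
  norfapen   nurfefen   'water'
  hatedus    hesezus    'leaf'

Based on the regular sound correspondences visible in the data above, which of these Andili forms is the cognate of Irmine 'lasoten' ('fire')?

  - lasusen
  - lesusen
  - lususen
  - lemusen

lesusen

laldito ~ leldisu, sasoyek ~ sesuyek — Irmine a corresponds to Andili e after a consonant, before a consonant other than r, m, n, p, b, f, v.
sasoyek ~ sesuyek — Irmine o corresponds to Andili u after a consonant, before a consonant other than r, m, n, p, b, f, v.
hatedus ~ hesezus — Irmine t corresponds to Andili s between vowels (before a front vowel).
Applying these to Irmine 'lasoten':
  lasoten → lesoten   (a→e after a consonant, before a consonant other than r, m, n, p, b, f, v)
  lesoten → lesuten   (o→u after a consonant, before a consonant other than r, m, n, p, b, f, v)
  lesuten → lesusen   (t→s between vowels (before a front vowel))
So the Andili cognate is 'lesusen'.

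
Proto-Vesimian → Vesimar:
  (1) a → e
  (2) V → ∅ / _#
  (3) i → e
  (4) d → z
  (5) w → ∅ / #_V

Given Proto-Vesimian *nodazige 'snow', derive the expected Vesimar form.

Vesimar: *nodazige > nodezige > nodezig > nodezeg > nozezeg  (by vowel merger, apocope, vowel merger, unconditioned shift)

nozezeg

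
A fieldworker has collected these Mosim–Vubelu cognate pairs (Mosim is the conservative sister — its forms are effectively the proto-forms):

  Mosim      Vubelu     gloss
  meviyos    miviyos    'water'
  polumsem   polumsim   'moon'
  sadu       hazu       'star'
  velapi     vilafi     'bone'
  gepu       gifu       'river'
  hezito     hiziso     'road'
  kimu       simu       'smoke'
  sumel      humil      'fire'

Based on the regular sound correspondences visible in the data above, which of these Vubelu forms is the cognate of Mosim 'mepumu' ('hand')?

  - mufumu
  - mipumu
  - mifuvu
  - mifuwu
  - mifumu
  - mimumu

mifumu

gepu ~ gifu — Mosim e corresponds to Vubelu i after a consonant, before a labial obstruent.
gepu ~ gifu — Mosim p corresponds to Vubelu f between vowels (before a back vowel).
Applying these to Mosim 'mepumu':
  mepumu → mipumu   (e→i after a consonant, before a labial obstruent)
  mipumu → mifumu   (p→f between vowels (before a back vowel))
So the Vubelu cognate is 'mifumu'.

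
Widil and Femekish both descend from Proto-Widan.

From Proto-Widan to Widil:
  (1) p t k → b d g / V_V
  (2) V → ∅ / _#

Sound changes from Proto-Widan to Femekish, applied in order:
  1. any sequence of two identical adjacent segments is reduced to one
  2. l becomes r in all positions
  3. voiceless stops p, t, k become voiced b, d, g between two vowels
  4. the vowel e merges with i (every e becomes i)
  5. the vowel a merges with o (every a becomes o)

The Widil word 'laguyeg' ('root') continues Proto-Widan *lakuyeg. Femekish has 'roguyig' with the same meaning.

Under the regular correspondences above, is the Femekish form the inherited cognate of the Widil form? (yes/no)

yes

Derive the expected Femekish reflex of *lakuyeg:
Femekish: *lakuyeg > rakuyeg > raguyeg > raguyig > roguyig  (by unconditioned shift, intervocalic voicing, vowel merger, vowel merger)
Femekish 'roguyig' matches the regular reflex exactly, so the pair is cognate.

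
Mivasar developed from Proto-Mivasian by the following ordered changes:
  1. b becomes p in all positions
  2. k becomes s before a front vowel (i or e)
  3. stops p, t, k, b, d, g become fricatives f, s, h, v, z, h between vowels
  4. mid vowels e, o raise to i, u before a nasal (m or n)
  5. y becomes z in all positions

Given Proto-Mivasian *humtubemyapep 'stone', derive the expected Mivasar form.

humtufimzafep

Mivasar: start from *humtubemyapep.
  rule 1 (unconditioned shift): humtubemyapep → humtupemyapep
  rule 2: no change — humtupemyapep
  rule 3 (intervocalic lenition): humtupemyapep → humtufemyafep
  rule 4 (pre-nasal raising): humtufemyafep → humtufimyafep
  rule 5 (unconditioned shift): humtufimyafep → humtufimzafep
  ⇒ Mivasar humtufimzafep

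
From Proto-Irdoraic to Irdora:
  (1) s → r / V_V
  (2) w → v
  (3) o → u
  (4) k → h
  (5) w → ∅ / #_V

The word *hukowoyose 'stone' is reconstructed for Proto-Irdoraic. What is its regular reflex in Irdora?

huhuvuyure

Irdora: *hukowoyose > hukowoyore > hukovoyore > hukuvuyure > huhuvuyure  (by rhotacism, unconditioned shift, vowel merger, unconditioned shift)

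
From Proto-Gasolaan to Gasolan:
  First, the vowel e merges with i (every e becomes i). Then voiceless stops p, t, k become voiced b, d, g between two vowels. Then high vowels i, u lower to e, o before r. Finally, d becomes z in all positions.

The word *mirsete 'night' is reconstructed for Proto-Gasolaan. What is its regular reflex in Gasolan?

Gasolan: *mirsete > mirsiti > mirsidi > mersidi > mersizi  (by vowel merger, intervocalic voicing, pre-rhotic lowering, unconditioned shift)

mersizi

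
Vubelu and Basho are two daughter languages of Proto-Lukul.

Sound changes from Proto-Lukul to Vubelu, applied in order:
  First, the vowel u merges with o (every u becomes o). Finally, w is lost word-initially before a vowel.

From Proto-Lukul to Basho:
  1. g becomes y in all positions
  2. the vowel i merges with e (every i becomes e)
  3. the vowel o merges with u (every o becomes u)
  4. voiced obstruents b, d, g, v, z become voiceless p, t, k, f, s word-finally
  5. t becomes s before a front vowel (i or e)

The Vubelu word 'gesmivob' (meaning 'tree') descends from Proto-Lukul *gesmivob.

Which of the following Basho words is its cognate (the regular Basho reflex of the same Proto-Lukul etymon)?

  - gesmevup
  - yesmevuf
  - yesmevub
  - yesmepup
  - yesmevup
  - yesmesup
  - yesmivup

Basho: *gesmivob > yesmivob > yesmevob > yesmevub > yesmevup  (by unconditioned shift, vowel merger, vowel merger, final devoicing)
The other candidates each miss or misapply at least one Basho change.

yesmevup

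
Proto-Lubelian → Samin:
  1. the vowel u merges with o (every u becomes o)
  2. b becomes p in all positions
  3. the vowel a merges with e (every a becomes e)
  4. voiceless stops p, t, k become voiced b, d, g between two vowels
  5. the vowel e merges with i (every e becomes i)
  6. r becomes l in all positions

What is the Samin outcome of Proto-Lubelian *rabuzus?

libozos

Samin: *rabuzus > rabozos > rapozos > repozos > rebozos > ribozos > libozos  (by vowel merger, unconditioned shift, vowel merger, intervocalic voicing, vowel merger, unconditioned shift)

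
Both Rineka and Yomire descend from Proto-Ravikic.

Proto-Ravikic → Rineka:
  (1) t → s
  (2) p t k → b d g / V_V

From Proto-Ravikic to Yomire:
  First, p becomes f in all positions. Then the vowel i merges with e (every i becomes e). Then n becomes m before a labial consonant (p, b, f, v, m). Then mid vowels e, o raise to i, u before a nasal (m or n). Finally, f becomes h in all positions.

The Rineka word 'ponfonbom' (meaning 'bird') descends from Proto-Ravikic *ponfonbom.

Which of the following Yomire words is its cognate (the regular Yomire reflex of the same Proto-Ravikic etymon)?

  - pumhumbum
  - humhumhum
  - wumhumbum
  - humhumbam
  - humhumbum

Yomire: start from *ponfonbom.
  rule 1 (unconditioned shift): ponfonbom → fonfonbom
  rule 2: no change — fonfonbom
  rule 3 (nasal place assimilation): fonfonbom → fomfombom
  rule 4 (pre-nasal raising): fomfombom → fumfumbum
  rule 5 (unconditioned shift): fumfumbum → humhumbum
  ⇒ Yomire humhumbum
The other candidates each miss or misapply at least one Yomire change.

humhumbum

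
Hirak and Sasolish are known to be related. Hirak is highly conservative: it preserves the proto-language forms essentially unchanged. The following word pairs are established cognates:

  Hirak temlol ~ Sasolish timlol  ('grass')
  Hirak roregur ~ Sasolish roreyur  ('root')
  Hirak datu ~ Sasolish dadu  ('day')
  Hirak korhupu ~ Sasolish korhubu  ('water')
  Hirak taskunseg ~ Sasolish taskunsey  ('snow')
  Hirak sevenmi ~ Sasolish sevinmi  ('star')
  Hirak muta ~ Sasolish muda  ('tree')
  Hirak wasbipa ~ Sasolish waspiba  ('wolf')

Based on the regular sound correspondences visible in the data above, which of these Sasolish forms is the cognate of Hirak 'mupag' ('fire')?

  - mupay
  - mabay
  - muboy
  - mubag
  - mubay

mubay

wasbipa ~ waspiba — Hirak p corresponds to Sasolish b between vowels (before a back vowel).
taskunseg ~ taskunsey — Hirak g corresponds to Sasolish y word-finally.
Applying these to Hirak 'mupag':
  mupag → mubag   (p→b between vowels (before a back vowel))
  mubag → mubay   (g→y word-finally)
So the Sasolish cognate is 'mubay'.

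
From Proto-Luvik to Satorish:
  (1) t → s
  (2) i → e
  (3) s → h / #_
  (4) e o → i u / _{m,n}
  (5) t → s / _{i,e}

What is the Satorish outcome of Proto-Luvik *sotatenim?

Satorish: start from *sotatenim.
  rule 1 (unconditioned shift): sotatenim → sosasenim
  rule 2 (vowel merger): sosasenim → sosasenem
  rule 3 (debuccalisation): sosasenem → hosasenem
  rule 4 (pre-nasal raising): hosasenem → hosasinim
  rule 5: no change — hosasinim
  ⇒ Satorish hosasinim

hosasinim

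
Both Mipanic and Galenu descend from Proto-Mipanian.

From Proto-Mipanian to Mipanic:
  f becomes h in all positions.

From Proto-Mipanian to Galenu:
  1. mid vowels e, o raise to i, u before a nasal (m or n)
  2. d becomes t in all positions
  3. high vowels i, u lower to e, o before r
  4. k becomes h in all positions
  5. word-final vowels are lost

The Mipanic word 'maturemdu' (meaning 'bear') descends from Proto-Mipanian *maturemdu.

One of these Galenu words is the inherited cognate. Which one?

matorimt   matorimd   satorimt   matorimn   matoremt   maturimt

matorimt

Galenu: *maturemdu
  maturemdu → maturimdu   [pre-nasal raising]
  maturimdu → maturimtu   [unconditioned shift]
  maturimtu → matorimtu   [pre-rhotic lowering]
  matorimtu (rule 4 does not apply)
  matorimtu → matorimt   [apocope]
  giving Galenu matorimt.
The other candidates each miss or misapply at least one Galenu change.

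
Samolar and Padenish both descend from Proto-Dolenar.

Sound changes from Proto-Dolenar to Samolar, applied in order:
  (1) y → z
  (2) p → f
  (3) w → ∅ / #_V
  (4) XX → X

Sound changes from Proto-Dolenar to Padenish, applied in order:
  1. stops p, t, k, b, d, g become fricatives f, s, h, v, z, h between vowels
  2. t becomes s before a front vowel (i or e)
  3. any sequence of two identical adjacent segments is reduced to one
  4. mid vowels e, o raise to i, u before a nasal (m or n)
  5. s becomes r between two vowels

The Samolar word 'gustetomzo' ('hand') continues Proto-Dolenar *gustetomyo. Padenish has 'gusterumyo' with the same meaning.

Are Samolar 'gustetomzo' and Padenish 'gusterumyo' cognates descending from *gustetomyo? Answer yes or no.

no

Derive the expected Padenish reflex of *gustetomyo:
Padenish: *gustetomyo
  gustetomyo → gustesomyo   [intervocalic lenition]
  gustesomyo → gussesomyo   [palatalisation]
  gussesomyo → gusesomyo   [degemination]
  gusesomyo → gusesumyo   [pre-nasal raising]
  gusesumyo → gurerumyo   [rhotacism]
  giving Padenish gurerumyo.
The regular Padenish reflex would be 'gurerumyo', but the attested form is 'gusterumyo'. The correspondence is irregular, so they are not cognates (the Padenish form has a different source).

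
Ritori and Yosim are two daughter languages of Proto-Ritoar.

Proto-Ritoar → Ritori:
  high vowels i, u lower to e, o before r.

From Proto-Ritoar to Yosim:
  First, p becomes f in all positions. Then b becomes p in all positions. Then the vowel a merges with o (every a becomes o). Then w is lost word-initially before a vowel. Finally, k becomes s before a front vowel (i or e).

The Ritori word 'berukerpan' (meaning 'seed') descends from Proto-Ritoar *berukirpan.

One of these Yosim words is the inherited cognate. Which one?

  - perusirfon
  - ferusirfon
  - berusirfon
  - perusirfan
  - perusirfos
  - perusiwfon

Yosim: *berukirpan
  berukirpan → berukirfan   [unconditioned shift]
  berukirfan → perukirfan   [unconditioned shift]
  perukirfan → perukirfon   [vowel merger]
  perukirfon (rule 4 does not apply)
  perukirfon → perusirfon   [palatalisation]
  giving Yosim perusirfon.

perusirfon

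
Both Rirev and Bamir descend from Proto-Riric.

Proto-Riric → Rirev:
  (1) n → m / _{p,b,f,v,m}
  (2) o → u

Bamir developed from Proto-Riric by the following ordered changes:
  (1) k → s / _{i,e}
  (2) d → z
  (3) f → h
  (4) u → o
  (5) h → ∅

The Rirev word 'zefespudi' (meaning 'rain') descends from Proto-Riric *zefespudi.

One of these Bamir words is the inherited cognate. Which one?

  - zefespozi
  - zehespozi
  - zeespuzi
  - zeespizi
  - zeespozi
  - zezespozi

zeespozi

Bamir: *zefespudi
  zefespudi (rule 1 does not apply)
  zefespudi → zefespuzi   [unconditioned shift]
  zefespuzi → zehespuzi   [unconditioned shift]
  zehespuzi → zehespozi   [vowel merger]
  zehespozi → zeespozi   [h-loss]
  giving Bamir zeespozi.
Among the options, 'zeespozi' alone shows every Bamir change applied in order.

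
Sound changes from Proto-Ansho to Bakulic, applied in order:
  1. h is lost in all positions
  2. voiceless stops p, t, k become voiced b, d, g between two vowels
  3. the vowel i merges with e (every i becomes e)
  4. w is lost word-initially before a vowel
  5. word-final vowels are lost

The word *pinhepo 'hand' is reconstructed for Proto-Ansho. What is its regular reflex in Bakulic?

peneb

Bakulic: start from *pinhepo.
  rule 1 (h-loss): pinhepo → pinepo
  rule 2 (intervocalic voicing): pinepo → pinebo
  rule 3 (vowel merger): pinebo → penebo
  rule 4: no change — penebo
  rule 5 (apocope): penebo → peneb
  ⇒ Bakulic peneb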